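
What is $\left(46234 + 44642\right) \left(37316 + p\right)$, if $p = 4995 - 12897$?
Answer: $2673026664$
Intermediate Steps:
$p = -7902$ ($p = 4995 - 12897 = -7902$)
$\left(46234 + 44642\right) \left(37316 + p\right) = \left(46234 + 44642\right) \left(37316 - 7902\right) = 90876 \cdot 29414 = 2673026664$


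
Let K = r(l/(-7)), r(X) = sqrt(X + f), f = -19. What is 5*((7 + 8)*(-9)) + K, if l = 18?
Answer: -675 + I*sqrt(1057)/7 ≈ -675.0 + 4.6445*I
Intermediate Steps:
r(X) = sqrt(-19 + X) (r(X) = sqrt(X - 19) = sqrt(-19 + X))
K = I*sqrt(1057)/7 (K = sqrt(-19 + 18/(-7)) = sqrt(-19 + 18*(-1/7)) = sqrt(-19 - 18/7) = sqrt(-151/7) = I*sqrt(1057)/7 ≈ 4.6445*I)
5*((7 + 8)*(-9)) + K = 5*((7 + 8)*(-9)) + I*sqrt(1057)/7 = 5*(15*(-9)) + I*sqrt(1057)/7 = 5*(-135) + I*sqrt(1057)/7 = -675 + I*sqrt(1057)/7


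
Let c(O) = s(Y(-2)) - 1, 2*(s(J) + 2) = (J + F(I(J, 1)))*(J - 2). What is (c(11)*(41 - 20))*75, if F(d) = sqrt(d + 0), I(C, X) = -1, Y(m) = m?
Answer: 1575 - 3150*I ≈ 1575.0 - 3150.0*I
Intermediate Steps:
F(d) = sqrt(d)
s(J) = -2 + (-2 + J)*(I + J)/2 (s(J) = -2 + ((J + sqrt(-1))*(J - 2))/2 = -2 + ((J + I)*(-2 + J))/2 = -2 + ((I + J)*(-2 + J))/2 = -2 + ((-2 + J)*(I + J))/2 = -2 + (-2 + J)*(I + J)/2)
c(O) = 1 - 2*I (c(O) = (-2 + (1/2)*(-2)**2 - I + (1/2)*(-2)*(-2 + I)) - 1 = (-2 + (1/2)*4 - I + (2 - I)) - 1 = (-2 + 2 - I + (2 - I)) - 1 = (2 - 2*I) - 1 = 1 - 2*I)
(c(11)*(41 - 20))*75 = ((1 - 2*I)*(41 - 20))*75 = ((1 - 2*I)*21)*75 = (21 - 42*I)*75 = 1575 - 3150*I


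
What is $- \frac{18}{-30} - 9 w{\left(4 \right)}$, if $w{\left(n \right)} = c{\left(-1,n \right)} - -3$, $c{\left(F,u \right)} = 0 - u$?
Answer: $\frac{48}{5} \approx 9.6$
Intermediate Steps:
$c{\left(F,u \right)} = - u$
$w{\left(n \right)} = 3 - n$ ($w{\left(n \right)} = - n - -3 = - n + 3 = 3 - n$)
$- \frac{18}{-30} - 9 w{\left(4 \right)} = - \frac{18}{-30} - 9 \left(3 - 4\right) = \left(-18\right) \left(- \frac{1}{30}\right) - 9 \left(3 - 4\right) = \frac{3}{5} - -9 = \frac{3}{5} + 9 = \frac{48}{5}$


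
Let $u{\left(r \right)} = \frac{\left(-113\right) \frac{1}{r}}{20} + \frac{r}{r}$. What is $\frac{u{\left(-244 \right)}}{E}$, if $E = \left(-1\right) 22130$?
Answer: $- \frac{4993}{107994400} \approx -4.6234 \cdot 10^{-5}$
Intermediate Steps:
$E = -22130$
$u{\left(r \right)} = 1 - \frac{113}{20 r}$ ($u{\left(r \right)} = - \frac{113}{r} \frac{1}{20} + 1 = - \frac{113}{20 r} + 1 = 1 - \frac{113}{20 r}$)
$\frac{u{\left(-244 \right)}}{E} = \frac{\frac{1}{-244} \left(- \frac{113}{20} - 244\right)}{-22130} = \left(- \frac{1}{244}\right) \left(- \frac{4993}{20}\right) \left(- \frac{1}{22130}\right) = \frac{4993}{4880} \left(- \frac{1}{22130}\right) = - \frac{4993}{107994400}$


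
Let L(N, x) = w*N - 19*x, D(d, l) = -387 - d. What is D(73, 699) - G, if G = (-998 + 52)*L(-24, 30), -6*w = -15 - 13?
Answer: -645632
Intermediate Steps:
w = 14/3 (w = -(-15 - 13)/6 = -⅙*(-28) = 14/3 ≈ 4.6667)
L(N, x) = -19*x + 14*N/3 (L(N, x) = 14*N/3 - 19*x = -19*x + 14*N/3)
G = 645172 (G = (-998 + 52)*(-19*30 + (14/3)*(-24)) = -946*(-570 - 112) = -946*(-682) = 645172)
D(73, 699) - G = (-387 - 1*73) - 1*645172 = (-387 - 73) - 645172 = -460 - 645172 = -645632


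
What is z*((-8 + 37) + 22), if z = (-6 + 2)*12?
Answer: -2448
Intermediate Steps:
z = -48 (z = -4*12 = -48)
z*((-8 + 37) + 22) = -48*((-8 + 37) + 22) = -48*(29 + 22) = -48*51 = -2448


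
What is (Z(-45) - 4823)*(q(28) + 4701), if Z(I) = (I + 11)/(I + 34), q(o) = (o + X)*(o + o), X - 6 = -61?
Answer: -169077591/11 ≈ -1.5371e+7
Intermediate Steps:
X = -55 (X = 6 - 61 = -55)
q(o) = 2*o*(-55 + o) (q(o) = (o - 55)*(o + o) = (-55 + o)*(2*o) = 2*o*(-55 + o))
Z(I) = (11 + I)/(34 + I)
(Z(-45) - 4823)*(q(28) + 4701) = ((11 - 45)/(34 - 45) - 4823)*(2*28*(-55 + 28) + 4701) = (-34/(-11) - 4823)*(2*28*(-27) + 4701) = (-1/11*(-34) - 4823)*(-1512 + 4701) = (34/11 - 4823)*3189 = -53019/11*3189 = -169077591/11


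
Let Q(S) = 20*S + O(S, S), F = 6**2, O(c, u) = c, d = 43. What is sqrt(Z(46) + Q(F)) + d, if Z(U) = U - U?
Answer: 43 + 6*sqrt(21) ≈ 70.495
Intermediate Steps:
Z(U) = 0
F = 36
Q(S) = 21*S (Q(S) = 20*S + S = 21*S)
sqrt(Z(46) + Q(F)) + d = sqrt(0 + 21*36) + 43 = sqrt(0 + 756) + 43 = sqrt(756) + 43 = 6*sqrt(21) + 43 = 43 + 6*sqrt(21)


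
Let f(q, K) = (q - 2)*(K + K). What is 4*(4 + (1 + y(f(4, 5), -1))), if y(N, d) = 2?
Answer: 28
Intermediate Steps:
f(q, K) = 2*K*(-2 + q) (f(q, K) = (-2 + q)*(2*K) = 2*K*(-2 + q))
4*(4 + (1 + y(f(4, 5), -1))) = 4*(4 + (1 + 2)) = 4*(4 + 3) = 4*7 = 28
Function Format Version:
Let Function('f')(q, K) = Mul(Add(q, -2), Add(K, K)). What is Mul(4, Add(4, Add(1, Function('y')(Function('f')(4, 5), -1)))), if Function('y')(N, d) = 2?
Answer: 28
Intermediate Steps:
Function('f')(q, K) = Mul(2, K, Add(-2, q)) (Function('f')(q, K) = Mul(Add(-2, q), Mul(2, K)) = Mul(2, K, Add(-2, q)))
Mul(4, Add(4, Add(1, Function('y')(Function('f')(4, 5), -1)))) = Mul(4, Add(4, Add(1, 2))) = Mul(4, Add(4, 3)) = Mul(4, 7) = 28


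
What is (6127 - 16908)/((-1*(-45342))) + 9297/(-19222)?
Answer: -157194239/217890981 ≈ -0.72144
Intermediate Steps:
(6127 - 16908)/((-1*(-45342))) + 9297/(-19222) = -10781/45342 + 9297*(-1/19222) = -10781*1/45342 - 9297/19222 = -10781/45342 - 9297/19222 = -157194239/217890981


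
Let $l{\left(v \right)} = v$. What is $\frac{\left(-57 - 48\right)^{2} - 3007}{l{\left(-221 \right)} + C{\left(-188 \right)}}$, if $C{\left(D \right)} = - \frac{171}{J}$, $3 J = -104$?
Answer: $- \frac{833872}{22471} \approx -37.109$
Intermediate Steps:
$J = - \frac{104}{3}$ ($J = \frac{1}{3} \left(-104\right) = - \frac{104}{3} \approx -34.667$)
$C{\left(D \right)} = \frac{513}{104}$ ($C{\left(D \right)} = - \frac{171}{- \frac{104}{3}} = \left(-171\right) \left(- \frac{3}{104}\right) = \frac{513}{104}$)
$\frac{\left(-57 - 48\right)^{2} - 3007}{l{\left(-221 \right)} + C{\left(-188 \right)}} = \frac{\left(-57 - 48\right)^{2} - 3007}{-221 + \frac{513}{104}} = \frac{\left(-105\right)^{2} - 3007}{- \frac{22471}{104}} = \left(11025 - 3007\right) \left(- \frac{104}{22471}\right) = 8018 \left(- \frac{104}{22471}\right) = - \frac{833872}{22471}$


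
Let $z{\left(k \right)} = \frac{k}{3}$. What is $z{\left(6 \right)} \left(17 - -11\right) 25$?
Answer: $1400$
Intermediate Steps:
$z{\left(k \right)} = \frac{k}{3}$ ($z{\left(k \right)} = k \frac{1}{3} = \frac{k}{3}$)
$z{\left(6 \right)} \left(17 - -11\right) 25 = \frac{1}{3} \cdot 6 \left(17 - -11\right) 25 = 2 \left(17 + 11\right) 25 = 2 \cdot 28 \cdot 25 = 56 \cdot 25 = 1400$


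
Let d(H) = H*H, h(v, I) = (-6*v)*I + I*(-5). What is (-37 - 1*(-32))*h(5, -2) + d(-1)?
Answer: -349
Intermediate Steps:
h(v, I) = -5*I - 6*I*v (h(v, I) = -6*I*v - 5*I = -5*I - 6*I*v)
d(H) = H**2
(-37 - 1*(-32))*h(5, -2) + d(-1) = (-37 - 1*(-32))*(-1*(-2)*(5 + 6*5)) + (-1)**2 = (-37 + 32)*(-1*(-2)*(5 + 30)) + 1 = -(-5)*(-2)*35 + 1 = -5*70 + 1 = -350 + 1 = -349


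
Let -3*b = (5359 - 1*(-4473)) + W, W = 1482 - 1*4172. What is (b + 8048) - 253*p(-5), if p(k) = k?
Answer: 20797/3 ≈ 6932.3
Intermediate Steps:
W = -2690 (W = 1482 - 4172 = -2690)
b = -7142/3 (b = -((5359 - 1*(-4473)) - 2690)/3 = -((5359 + 4473) - 2690)/3 = -(9832 - 2690)/3 = -⅓*7142 = -7142/3 ≈ -2380.7)
(b + 8048) - 253*p(-5) = (-7142/3 + 8048) - 253*(-5) = 17002/3 + 1265 = 20797/3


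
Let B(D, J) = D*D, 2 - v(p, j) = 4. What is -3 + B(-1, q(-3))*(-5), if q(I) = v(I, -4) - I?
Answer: -8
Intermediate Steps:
v(p, j) = -2 (v(p, j) = 2 - 1*4 = 2 - 4 = -2)
q(I) = -2 - I
B(D, J) = D²
-3 + B(-1, q(-3))*(-5) = -3 + (-1)²*(-5) = -3 + 1*(-5) = -3 - 5 = -8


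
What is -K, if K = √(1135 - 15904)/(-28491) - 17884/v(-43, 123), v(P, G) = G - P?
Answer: 8942/83 + I*√1641/9497 ≈ 107.73 + 0.0042655*I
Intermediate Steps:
K = -8942/83 - I*√1641/9497 (K = √(1135 - 15904)/(-28491) - 17884/(123 - 1*(-43)) = √(-14769)*(-1/28491) - 17884/(123 + 43) = (3*I*√1641)*(-1/28491) - 17884/166 = -I*√1641/9497 - 17884*1/166 = -I*√1641/9497 - 8942/83 = -8942/83 - I*√1641/9497 ≈ -107.73 - 0.0042655*I)
-K = -(-8942/83 - I*√1641/9497) = 8942/83 + I*√1641/9497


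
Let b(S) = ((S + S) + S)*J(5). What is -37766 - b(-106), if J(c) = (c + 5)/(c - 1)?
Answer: -36971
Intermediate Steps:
J(c) = (5 + c)/(-1 + c)
b(S) = 15*S/2 (b(S) = ((S + S) + S)*((5 + 5)/(-1 + 5)) = (2*S + S)*(10/4) = (3*S)*((¼)*10) = (3*S)*(5/2) = 15*S/2)
-37766 - b(-106) = -37766 - 15*(-106)/2 = -37766 - 1*(-795) = -37766 + 795 = -36971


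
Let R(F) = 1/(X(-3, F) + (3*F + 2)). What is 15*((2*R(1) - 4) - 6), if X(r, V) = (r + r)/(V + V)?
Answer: -135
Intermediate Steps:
X(r, V) = r/V (X(r, V) = (2*r)/((2*V)) = (2*r)*(1/(2*V)) = r/V)
R(F) = 1/(2 - 3/F + 3*F) (R(F) = 1/(-3/F + (3*F + 2)) = 1/(-3/F + (2 + 3*F)) = 1/(2 - 3/F + 3*F))
15*((2*R(1) - 4) - 6) = 15*((2*(1/(-3 + 1*(2 + 3*1))) - 4) - 6) = 15*((2*(1/(-3 + 1*(2 + 3))) - 4) - 6) = 15*((2*(1/(-3 + 1*5)) - 4) - 6) = 15*((2*(1/(-3 + 5)) - 4) - 6) = 15*((2*(1/2) - 4) - 6) = 15*((2*(1*(½)) - 4) - 6) = 15*((2*(½) - 4) - 6) = 15*((1 - 4) - 6) = 15*(-3 - 6) = 15*(-9) = -135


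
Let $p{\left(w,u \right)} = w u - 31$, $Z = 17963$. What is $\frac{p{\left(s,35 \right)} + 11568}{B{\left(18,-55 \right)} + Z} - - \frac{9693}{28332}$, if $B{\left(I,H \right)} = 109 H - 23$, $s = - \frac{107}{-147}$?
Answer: $\frac{1034532241}{789660060} \approx 1.3101$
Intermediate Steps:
$s = \frac{107}{147}$ ($s = \left(-107\right) \left(- \frac{1}{147}\right) = \frac{107}{147} \approx 0.72789$)
$B{\left(I,H \right)} = -23 + 109 H$
$p{\left(w,u \right)} = -31 + u w$ ($p{\left(w,u \right)} = u w - 31 = -31 + u w$)
$\frac{p{\left(s,35 \right)} + 11568}{B{\left(18,-55 \right)} + Z} - - \frac{9693}{28332} = \frac{\left(-31 + 35 \cdot \frac{107}{147}\right) + 11568}{\left(-23 + 109 \left(-55\right)\right) + 17963} - - \frac{9693}{28332} = \frac{\left(-31 + \frac{535}{21}\right) + 11568}{\left(-23 - 5995\right) + 17963} - \left(-9693\right) \frac{1}{28332} = \frac{- \frac{116}{21} + 11568}{-6018 + 17963} - - \frac{1077}{3148} = \frac{242812}{21 \cdot 11945} + \frac{1077}{3148} = \frac{242812}{21} \cdot \frac{1}{11945} + \frac{1077}{3148} = \frac{242812}{250845} + \frac{1077}{3148} = \frac{1034532241}{789660060}$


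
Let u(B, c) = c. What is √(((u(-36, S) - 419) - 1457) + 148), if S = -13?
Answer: I*√1741 ≈ 41.725*I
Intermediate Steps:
√(((u(-36, S) - 419) - 1457) + 148) = √(((-13 - 419) - 1457) + 148) = √((-432 - 1457) + 148) = √(-1889 + 148) = √(-1741) = I*√1741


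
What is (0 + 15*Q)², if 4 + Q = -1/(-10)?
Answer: 13689/4 ≈ 3422.3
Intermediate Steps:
Q = -39/10 (Q = -4 - 1/(-10) = -4 - 1*(-⅒) = -4 + ⅒ = -39/10 ≈ -3.9000)
(0 + 15*Q)² = (0 + 15*(-39/10))² = (0 - 117/2)² = (-117/2)² = 13689/4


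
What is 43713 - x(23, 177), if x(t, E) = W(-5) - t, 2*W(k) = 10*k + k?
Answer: 87527/2 ≈ 43764.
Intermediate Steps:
W(k) = 11*k/2 (W(k) = (10*k + k)/2 = (11*k)/2 = 11*k/2)
x(t, E) = -55/2 - t (x(t, E) = (11/2)*(-5) - t = -55/2 - t)
43713 - x(23, 177) = 43713 - (-55/2 - 1*23) = 43713 - (-55/2 - 23) = 43713 - 1*(-101/2) = 43713 + 101/2 = 87527/2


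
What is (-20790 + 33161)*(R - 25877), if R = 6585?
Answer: -238661332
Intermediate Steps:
(-20790 + 33161)*(R - 25877) = (-20790 + 33161)*(6585 - 25877) = 12371*(-19292) = -238661332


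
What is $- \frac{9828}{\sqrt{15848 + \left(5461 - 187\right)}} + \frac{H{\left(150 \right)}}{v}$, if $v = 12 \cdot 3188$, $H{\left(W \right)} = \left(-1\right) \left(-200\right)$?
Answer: $\frac{25}{4782} - \frac{4914 \sqrt{21122}}{10561} \approx -67.618$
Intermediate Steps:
$H{\left(W \right)} = 200$
$v = 38256$
$- \frac{9828}{\sqrt{15848 + \left(5461 - 187\right)}} + \frac{H{\left(150 \right)}}{v} = - \frac{9828}{\sqrt{15848 + \left(5461 - 187\right)}} + \frac{200}{38256} = - \frac{9828}{\sqrt{15848 + 5274}} + 200 \cdot \frac{1}{38256} = - \frac{9828}{\sqrt{21122}} + \frac{25}{4782} = - 9828 \frac{\sqrt{21122}}{21122} + \frac{25}{4782} = - \frac{4914 \sqrt{21122}}{10561} + \frac{25}{4782} = \frac{25}{4782} - \frac{4914 \sqrt{21122}}{10561}$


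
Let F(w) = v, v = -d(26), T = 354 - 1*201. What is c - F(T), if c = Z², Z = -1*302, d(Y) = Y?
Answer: 91230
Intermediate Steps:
T = 153 (T = 354 - 201 = 153)
Z = -302
v = -26 (v = -1*26 = -26)
c = 91204 (c = (-302)² = 91204)
F(w) = -26
c - F(T) = 91204 - 1*(-26) = 91204 + 26 = 91230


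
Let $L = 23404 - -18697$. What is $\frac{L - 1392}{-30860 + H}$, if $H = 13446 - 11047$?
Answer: $- \frac{40709}{28461} \approx -1.4303$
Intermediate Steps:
$H = 2399$ ($H = 13446 - 11047 = 2399$)
$L = 42101$ ($L = 23404 + 18697 = 42101$)
$\frac{L - 1392}{-30860 + H} = \frac{42101 - 1392}{-30860 + 2399} = \frac{40709}{-28461} = 40709 \left(- \frac{1}{28461}\right) = - \frac{40709}{28461}$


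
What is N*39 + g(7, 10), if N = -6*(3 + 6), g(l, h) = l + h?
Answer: -2089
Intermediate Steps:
g(l, h) = h + l
N = -54 (N = -6*9 = -54)
N*39 + g(7, 10) = -54*39 + (10 + 7) = -2106 + 17 = -2089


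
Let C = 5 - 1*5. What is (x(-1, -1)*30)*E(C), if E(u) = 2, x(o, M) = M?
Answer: -60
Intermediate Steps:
C = 0 (C = 5 - 5 = 0)
(x(-1, -1)*30)*E(C) = -1*30*2 = -30*2 = -60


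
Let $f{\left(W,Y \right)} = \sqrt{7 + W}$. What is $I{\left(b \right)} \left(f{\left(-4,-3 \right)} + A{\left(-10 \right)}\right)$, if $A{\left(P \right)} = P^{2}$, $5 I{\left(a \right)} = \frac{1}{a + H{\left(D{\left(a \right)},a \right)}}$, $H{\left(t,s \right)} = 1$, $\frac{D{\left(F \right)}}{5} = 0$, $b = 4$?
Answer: $4 + \frac{\sqrt{3}}{25} \approx 4.0693$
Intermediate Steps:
$D{\left(F \right)} = 0$ ($D{\left(F \right)} = 5 \cdot 0 = 0$)
$I{\left(a \right)} = \frac{1}{5 \left(1 + a\right)}$ ($I{\left(a \right)} = \frac{1}{5 \left(a + 1\right)} = \frac{1}{5 \left(1 + a\right)}$)
$I{\left(b \right)} \left(f{\left(-4,-3 \right)} + A{\left(-10 \right)}\right) = \frac{1}{5 \left(1 + 4\right)} \left(\sqrt{7 - 4} + \left(-10\right)^{2}\right) = \frac{1}{5 \cdot 5} \left(\sqrt{3} + 100\right) = \frac{1}{5} \cdot \frac{1}{5} \left(100 + \sqrt{3}\right) = \frac{100 + \sqrt{3}}{25} = 4 + \frac{\sqrt{3}}{25}$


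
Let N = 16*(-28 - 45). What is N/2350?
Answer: -584/1175 ≈ -0.49702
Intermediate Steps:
N = -1168 (N = 16*(-73) = -1168)
N/2350 = -1168/2350 = -1168*1/2350 = -584/1175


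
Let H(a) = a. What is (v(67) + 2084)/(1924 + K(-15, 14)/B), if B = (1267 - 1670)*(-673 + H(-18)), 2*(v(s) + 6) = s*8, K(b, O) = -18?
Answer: 326648829/267891017 ≈ 1.2193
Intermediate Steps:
v(s) = -6 + 4*s (v(s) = -6 + (s*8)/2 = -6 + (8*s)/2 = -6 + 4*s)
B = 278473 (B = (1267 - 1670)*(-673 - 18) = -403*(-691) = 278473)
(v(67) + 2084)/(1924 + K(-15, 14)/B) = ((-6 + 4*67) + 2084)/(1924 - 18/278473) = ((-6 + 268) + 2084)/(1924 - 18*1/278473) = (262 + 2084)/(1924 - 18/278473) = 2346/(535782034/278473) = 2346*(278473/535782034) = 326648829/267891017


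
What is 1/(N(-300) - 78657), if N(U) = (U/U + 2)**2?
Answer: -1/78648 ≈ -1.2715e-5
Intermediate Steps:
N(U) = 9 (N(U) = (1 + 2)**2 = 3**2 = 9)
1/(N(-300) - 78657) = 1/(9 - 78657) = 1/(-78648) = -1/78648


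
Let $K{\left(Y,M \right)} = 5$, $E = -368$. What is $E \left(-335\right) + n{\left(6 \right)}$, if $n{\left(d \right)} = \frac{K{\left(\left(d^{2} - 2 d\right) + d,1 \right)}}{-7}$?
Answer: $\frac{862955}{7} \approx 1.2328 \cdot 10^{5}$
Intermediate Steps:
$n{\left(d \right)} = - \frac{5}{7}$ ($n{\left(d \right)} = \frac{5}{-7} = 5 \left(- \frac{1}{7}\right) = - \frac{5}{7}$)
$E \left(-335\right) + n{\left(6 \right)} = \left(-368\right) \left(-335\right) - \frac{5}{7} = 123280 - \frac{5}{7} = \frac{862955}{7}$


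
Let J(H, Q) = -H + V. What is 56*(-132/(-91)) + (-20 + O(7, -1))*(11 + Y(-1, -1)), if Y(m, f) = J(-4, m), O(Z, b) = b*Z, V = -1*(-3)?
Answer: -5262/13 ≈ -404.77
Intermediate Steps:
V = 3
O(Z, b) = Z*b
J(H, Q) = 3 - H (J(H, Q) = -H + 3 = 3 - H)
Y(m, f) = 7 (Y(m, f) = 3 - 1*(-4) = 3 + 4 = 7)
56*(-132/(-91)) + (-20 + O(7, -1))*(11 + Y(-1, -1)) = 56*(-132/(-91)) + (-20 + 7*(-1))*(11 + 7) = 56*(-132*(-1/91)) + (-20 - 7)*18 = 56*(132/91) - 27*18 = 1056/13 - 486 = -5262/13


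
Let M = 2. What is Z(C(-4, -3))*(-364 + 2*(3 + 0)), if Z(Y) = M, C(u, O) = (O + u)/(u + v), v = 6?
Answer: -716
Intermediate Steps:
C(u, O) = (O + u)/(6 + u) (C(u, O) = (O + u)/(u + 6) = (O + u)/(6 + u))
Z(Y) = 2
Z(C(-4, -3))*(-364 + 2*(3 + 0)) = 2*(-364 + 2*(3 + 0)) = 2*(-364 + 2*3) = 2*(-364 + 6) = 2*(-358) = -716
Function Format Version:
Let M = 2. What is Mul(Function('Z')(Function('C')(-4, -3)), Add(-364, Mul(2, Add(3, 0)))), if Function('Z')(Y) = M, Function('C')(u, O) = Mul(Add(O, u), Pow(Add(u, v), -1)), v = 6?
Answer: -716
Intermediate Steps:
Function('C')(u, O) = Mul(Pow(Add(6, u), -1), Add(O, u)) (Function('C')(u, O) = Mul(Add(O, u), Pow(Add(u, 6), -1)) = Mul(Add(O, u), Pow(Add(6, u), -1)) = Mul(Pow(Add(6, u), -1), Add(O, u)))
Function('Z')(Y) = 2
Mul(Function('Z')(Function('C')(-4, -3)), Add(-364, Mul(2, Add(3, 0)))) = Mul(2, Add(-364, Mul(2, Add(3, 0)))) = Mul(2, Add(-364, Mul(2, 3))) = Mul(2, Add(-364, 6)) = Mul(2, -358) = -716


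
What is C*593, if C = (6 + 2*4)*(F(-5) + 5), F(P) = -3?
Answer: 16604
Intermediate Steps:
C = 28 (C = (6 + 2*4)*(-3 + 5) = (6 + 8)*2 = 14*2 = 28)
C*593 = 28*593 = 16604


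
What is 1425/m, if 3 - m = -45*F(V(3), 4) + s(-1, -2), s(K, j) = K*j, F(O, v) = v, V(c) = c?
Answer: 1425/181 ≈ 7.8729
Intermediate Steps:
m = 181 (m = 3 - (-45*4 - 1*(-2)) = 3 - (-180 + 2) = 3 - 1*(-178) = 3 + 178 = 181)
1425/m = 1425/181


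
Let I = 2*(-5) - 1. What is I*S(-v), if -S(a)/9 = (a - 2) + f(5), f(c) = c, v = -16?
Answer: 1881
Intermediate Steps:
I = -11 (I = -10 - 1 = -11)
S(a) = -27 - 9*a (S(a) = -9*((a - 2) + 5) = -9*((-2 + a) + 5) = -9*(3 + a) = -27 - 9*a)
I*S(-v) = -11*(-27 - (-9)*(-16)) = -11*(-27 - 9*16) = -11*(-27 - 144) = -11*(-171) = 1881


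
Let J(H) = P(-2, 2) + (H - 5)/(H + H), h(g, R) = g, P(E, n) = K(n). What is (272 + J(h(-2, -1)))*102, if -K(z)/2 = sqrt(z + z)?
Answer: 55029/2 ≈ 27515.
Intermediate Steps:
K(z) = -2*sqrt(2)*sqrt(z) (K(z) = -2*sqrt(z + z) = -2*sqrt(2)*sqrt(z))
P(E, n) = -2*sqrt(2)*sqrt(n)
J(H) = -4 + (-5 + H)/(2*H) (J(H) = -2*sqrt(2)*sqrt(2) + (H - 5)/(H + H) = -4 + (-5 + H)/((2*H)) = -4 + (-5 + H)*(1/(2*H)) = -4 + (-5 + H)/(2*H))
(272 + J(h(-2, -1)))*102 = (272 + (1/2)*(-5 - 7*(-2))/(-2))*102 = (272 + (1/2)*(-1/2)*(-5 + 14))*102 = (272 + (1/2)*(-1/2)*9)*102 = (272 - 9/4)*102 = (1079/4)*102 = 55029/2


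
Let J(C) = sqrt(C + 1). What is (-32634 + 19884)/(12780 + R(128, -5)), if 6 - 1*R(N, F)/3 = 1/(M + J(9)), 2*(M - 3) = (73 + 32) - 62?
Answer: -2675355875/2685401674 + 2125*sqrt(10)/5370803348 ≈ -0.99626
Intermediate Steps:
J(C) = sqrt(1 + C)
M = 49/2 (M = 3 + ((73 + 32) - 62)/2 = 3 + (105 - 62)/2 = 3 + (1/2)*43 = 3 + 43/2 = 49/2 ≈ 24.500)
R(N, F) = 18 - 3/(49/2 + sqrt(10)) (R(N, F) = 18 - 3/(49/2 + sqrt(1 + 9)) = 18 - 3/(49/2 + sqrt(10)))
(-32634 + 19884)/(12780 + R(128, -5)) = (-32634 + 19884)/(12780 + (14068/787 + 4*sqrt(10)/787)) = -12750/(10071928/787 + 4*sqrt(10)/787)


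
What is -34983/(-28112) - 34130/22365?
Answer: -5059079/17963568 ≈ -0.28163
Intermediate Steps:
-34983/(-28112) - 34130/22365 = -34983*(-1/28112) - 34130*1/22365 = 34983/28112 - 6826/4473 = -5059079/17963568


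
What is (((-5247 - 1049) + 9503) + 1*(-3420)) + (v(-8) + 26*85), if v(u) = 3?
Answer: 2000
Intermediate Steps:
(((-5247 - 1049) + 9503) + 1*(-3420)) + (v(-8) + 26*85) = (((-5247 - 1049) + 9503) + 1*(-3420)) + (3 + 26*85) = ((-6296 + 9503) - 3420) + (3 + 2210) = (3207 - 3420) + 2213 = -213 + 2213 = 2000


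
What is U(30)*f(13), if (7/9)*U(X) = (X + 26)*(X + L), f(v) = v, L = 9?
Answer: 36504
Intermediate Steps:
U(X) = 9*(9 + X)*(26 + X)/7 (U(X) = 9*((X + 26)*(X + 9))/7 = 9*((26 + X)*(9 + X))/7 = 9*((9 + X)*(26 + X))/7 = 9*(9 + X)*(26 + X)/7)
U(30)*f(13) = (2106/7 + 45*30 + (9/7)*30²)*13 = (2106/7 + 1350 + (9/7)*900)*13 = (2106/7 + 1350 + 8100/7)*13 = 2808*13 = 36504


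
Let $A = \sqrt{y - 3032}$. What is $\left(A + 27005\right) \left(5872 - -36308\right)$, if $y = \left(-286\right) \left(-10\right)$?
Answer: $1139070900 + 84360 i \sqrt{43} \approx 1.1391 \cdot 10^{9} + 5.5319 \cdot 10^{5} i$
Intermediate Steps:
$y = 2860$
$A = 2 i \sqrt{43}$ ($A = \sqrt{2860 - 3032} = \sqrt{-172} = 2 i \sqrt{43} \approx 13.115 i$)
$\left(A + 27005\right) \left(5872 - -36308\right) = \left(2 i \sqrt{43} + 27005\right) \left(5872 - -36308\right) = \left(27005 + 2 i \sqrt{43}\right) \left(5872 + 36308\right) = \left(27005 + 2 i \sqrt{43}\right) 42180 = 1139070900 + 84360 i \sqrt{43}$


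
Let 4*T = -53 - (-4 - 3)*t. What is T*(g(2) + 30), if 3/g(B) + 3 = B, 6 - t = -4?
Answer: 459/4 ≈ 114.75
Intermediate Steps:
t = 10 (t = 6 - 1*(-4) = 6 + 4 = 10)
g(B) = 3/(-3 + B)
T = 17/4 (T = (-53 - (-4 - 3)*10)/4 = (-53 - (-7)*10)/4 = (-53 - 1*(-70))/4 = (-53 + 70)/4 = (¼)*17 = 17/4 ≈ 4.2500)
T*(g(2) + 30) = 17*(3/(-3 + 2) + 30)/4 = 17*(3/(-1) + 30)/4 = 17*(3*(-1) + 30)/4 = 17*(-3 + 30)/4 = (17/4)*27 = 459/4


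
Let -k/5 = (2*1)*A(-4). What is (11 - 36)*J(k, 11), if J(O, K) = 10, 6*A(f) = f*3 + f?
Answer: -250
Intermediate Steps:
A(f) = 2*f/3 (A(f) = (f*3 + f)/6 = (3*f + f)/6 = (4*f)/6 = 2*f/3)
k = 80/3 (k = -5*2*1*(2/3)*(-4) = -10*(-8)/3 = -5*(-16/3) = 80/3 ≈ 26.667)
(11 - 36)*J(k, 11) = (11 - 36)*10 = -25*10 = -250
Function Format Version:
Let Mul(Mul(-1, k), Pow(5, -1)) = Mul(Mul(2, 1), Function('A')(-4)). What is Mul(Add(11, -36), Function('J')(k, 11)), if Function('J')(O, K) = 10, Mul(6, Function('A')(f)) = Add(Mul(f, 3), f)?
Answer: -250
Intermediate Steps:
Function('A')(f) = Mul(Rational(2, 3), f) (Function('A')(f) = Mul(Rational(1, 6), Add(Mul(f, 3), f)) = Mul(Rational(1, 6), Add(Mul(3, f), f)) = Mul(Rational(1, 6), Mul(4, f)) = Mul(Rational(2, 3), f))
k = Rational(80, 3) (k = Mul(-5, Mul(Mul(2, 1), Mul(Rational(2, 3), -4))) = Mul(-5, Mul(2, Rational(-8, 3))) = Mul(-5, Rational(-16, 3)) = Rational(80, 3) ≈ 26.667)
Mul(Add(11, -36), Function('J')(k, 11)) = Mul(Add(11, -36), 10) = Mul(-25, 10) = -250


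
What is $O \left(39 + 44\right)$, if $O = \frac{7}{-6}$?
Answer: $- \frac{581}{6} \approx -96.833$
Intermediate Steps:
$O = - \frac{7}{6}$ ($O = 7 \left(- \frac{1}{6}\right) = - \frac{7}{6} \approx -1.1667$)
$O \left(39 + 44\right) = - \frac{7 \left(39 + 44\right)}{6} = \left(- \frac{7}{6}\right) 83 = - \frac{581}{6}$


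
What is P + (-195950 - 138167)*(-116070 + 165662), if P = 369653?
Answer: -16569160611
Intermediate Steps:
P + (-195950 - 138167)*(-116070 + 165662) = 369653 + (-195950 - 138167)*(-116070 + 165662) = 369653 - 334117*49592 = 369653 - 16569530264 = -16569160611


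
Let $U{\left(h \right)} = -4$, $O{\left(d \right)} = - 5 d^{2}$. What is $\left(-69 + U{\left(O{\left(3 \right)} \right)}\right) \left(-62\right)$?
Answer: $4526$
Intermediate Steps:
$\left(-69 + U{\left(O{\left(3 \right)} \right)}\right) \left(-62\right) = \left(-69 - 4\right) \left(-62\right) = \left(-73\right) \left(-62\right) = 4526$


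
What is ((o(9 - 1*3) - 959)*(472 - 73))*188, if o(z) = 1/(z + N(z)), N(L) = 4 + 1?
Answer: -791226576/11 ≈ -7.1930e+7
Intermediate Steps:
N(L) = 5
o(z) = 1/(5 + z) (o(z) = 1/(z + 5) = 1/(5 + z))
((o(9 - 1*3) - 959)*(472 - 73))*188 = ((1/(5 + (9 - 1*3)) - 959)*(472 - 73))*188 = ((1/(5 + (9 - 3)) - 959)*399)*188 = ((1/(5 + 6) - 959)*399)*188 = ((1/11 - 959)*399)*188 = -10548/11*399*188 = -4208652/11*188 = -791226576/11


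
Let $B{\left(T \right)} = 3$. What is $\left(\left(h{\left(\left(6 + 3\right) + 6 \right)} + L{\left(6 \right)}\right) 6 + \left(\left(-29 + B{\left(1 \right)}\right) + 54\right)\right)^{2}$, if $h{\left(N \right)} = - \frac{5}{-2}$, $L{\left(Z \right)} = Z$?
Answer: $6241$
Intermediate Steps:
$h{\left(N \right)} = \frac{5}{2}$ ($h{\left(N \right)} = \left(-5\right) \left(- \frac{1}{2}\right) = \frac{5}{2}$)
$\left(\left(h{\left(\left(6 + 3\right) + 6 \right)} + L{\left(6 \right)}\right) 6 + \left(\left(-29 + B{\left(1 \right)}\right) + 54\right)\right)^{2} = \left(\left(\frac{5}{2} + 6\right) 6 + \left(\left(-29 + 3\right) + 54\right)\right)^{2} = \left(\frac{17}{2} \cdot 6 + \left(-26 + 54\right)\right)^{2} = \left(51 + 28\right)^{2} = 79^{2} = 6241$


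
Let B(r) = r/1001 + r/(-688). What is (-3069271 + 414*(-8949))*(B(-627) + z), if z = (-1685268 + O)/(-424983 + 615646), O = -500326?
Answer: 69531015976949641/918233008 ≈ 7.5723e+7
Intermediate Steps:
B(r) = -313*r/688688 (B(r) = r*(1/1001) + r*(-1/688) = r/1001 - r/688 = -313*r/688688)
z = -2185594/190663 (z = (-1685268 - 500326)/(-424983 + 615646) = -2185594/190663 ≈ -11.463)
(-3069271 + 414*(-8949))*(B(-627) + z) = (-3069271 + 414*(-8949))*(-313/688688*(-627) - 2185594/190663) = (-3069271 - 3704886)*(17841/62608 - 2185594/190663) = -6774157*(-133434050569/11937029104) = 69531015976949641/918233008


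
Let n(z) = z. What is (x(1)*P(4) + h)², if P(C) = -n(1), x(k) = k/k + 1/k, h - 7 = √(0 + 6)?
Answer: (5 + √6)² ≈ 55.495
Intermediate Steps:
h = 7 + √6 (h = 7 + √(0 + 6) = 7 + √6 ≈ 9.4495)
x(k) = 1 + 1/k
P(C) = -1 (P(C) = -1*1 = -1)
(x(1)*P(4) + h)² = (((1 + 1)/1)*(-1) + (7 + √6))² = ((1*2)*(-1) + (7 + √6))² = (2*(-1) + (7 + √6))² = (-2 + (7 + √6))² = (5 + √6)²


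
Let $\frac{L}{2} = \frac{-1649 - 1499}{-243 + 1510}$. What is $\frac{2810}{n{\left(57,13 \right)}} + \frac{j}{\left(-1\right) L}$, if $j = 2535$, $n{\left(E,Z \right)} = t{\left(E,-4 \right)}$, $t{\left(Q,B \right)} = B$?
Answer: $- \frac{1211095}{6296} \approx -192.36$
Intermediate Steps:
$n{\left(E,Z \right)} = -4$
$L = - \frac{6296}{1267}$ ($L = 2 \frac{-1649 - 1499}{-243 + 1510} = 2 \left(- \frac{3148}{1267}\right) = - \frac{6296}{1267} \approx -4.9692$)
$\frac{2810}{n{\left(57,13 \right)}} + \frac{j}{\left(-1\right) L} = \frac{2810}{-4} + \frac{2535}{\left(-1\right) \left(- \frac{6296}{1267}\right)} = 2810 \left(- \frac{1}{4}\right) + \frac{2535}{\frac{6296}{1267}} = - \frac{1405}{2} + 2535 \cdot \frac{1267}{6296} = - \frac{1405}{2} + \frac{3211845}{6296} = - \frac{1211095}{6296}$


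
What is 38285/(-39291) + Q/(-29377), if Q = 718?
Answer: -1152909383/1154251707 ≈ -0.99884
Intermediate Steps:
38285/(-39291) + Q/(-29377) = 38285/(-39291) + 718/(-29377) = 38285*(-1/39291) + 718*(-1/29377) = -38285/39291 - 718/29377 = -1152909383/1154251707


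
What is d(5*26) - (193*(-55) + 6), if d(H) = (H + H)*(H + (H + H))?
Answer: 112009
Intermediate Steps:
d(H) = 6*H² (d(H) = (2*H)*(H + 2*H) = (2*H)*(3*H) = 6*H²)
d(5*26) - (193*(-55) + 6) = 6*(5*26)² - (193*(-55) + 6) = 6*130² - (-10615 + 6) = 6*16900 - 1*(-10609) = 101400 + 10609 = 112009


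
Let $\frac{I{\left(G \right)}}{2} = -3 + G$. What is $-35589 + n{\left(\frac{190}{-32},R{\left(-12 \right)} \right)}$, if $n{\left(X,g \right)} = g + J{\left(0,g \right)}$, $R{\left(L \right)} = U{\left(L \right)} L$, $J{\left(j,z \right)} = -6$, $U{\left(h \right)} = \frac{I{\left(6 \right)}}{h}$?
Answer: $-35589$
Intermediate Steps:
$I{\left(G \right)} = -6 + 2 G$ ($I{\left(G \right)} = 2 \left(-3 + G\right) = -6 + 2 G$)
$U{\left(h \right)} = \frac{6}{h}$ ($U{\left(h \right)} = \frac{-6 + 2 \cdot 6}{h} = \frac{-6 + 12}{h} = \frac{6}{h}$)
$R{\left(L \right)} = 6$ ($R{\left(L \right)} = \frac{6}{L} L = 6$)
$n{\left(X,g \right)} = -6 + g$ ($n{\left(X,g \right)} = g - 6 = -6 + g$)
$-35589 + n{\left(\frac{190}{-32},R{\left(-12 \right)} \right)} = -35589 + \left(-6 + 6\right) = -35589 + 0 = -35589$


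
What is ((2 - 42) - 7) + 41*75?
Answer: 3028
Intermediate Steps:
((2 - 42) - 7) + 41*75 = (-40 - 7) + 3075 = -47 + 3075 = 3028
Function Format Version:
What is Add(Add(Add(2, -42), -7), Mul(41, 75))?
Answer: 3028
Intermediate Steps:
Add(Add(Add(2, -42), -7), Mul(41, 75)) = Add(Add(-40, -7), 3075) = Add(-47, 3075) = 3028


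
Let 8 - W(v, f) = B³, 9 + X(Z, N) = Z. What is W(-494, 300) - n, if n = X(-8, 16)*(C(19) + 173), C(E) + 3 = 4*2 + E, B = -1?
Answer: 3358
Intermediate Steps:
X(Z, N) = -9 + Z
C(E) = 5 + E (C(E) = -3 + (4*2 + E) = -3 + (8 + E) = 5 + E)
W(v, f) = 9 (W(v, f) = 8 - 1*(-1)³ = 8 - 1*(-1) = 8 + 1 = 9)
n = -3349 (n = (-9 - 8)*((5 + 19) + 173) = -17*(24 + 173) = -17*197 = -3349)
W(-494, 300) - n = 9 - 1*(-3349) = 9 + 3349 = 3358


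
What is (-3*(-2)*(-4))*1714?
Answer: -41136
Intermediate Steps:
(-3*(-2)*(-4))*1714 = (6*(-4))*1714 = -24*1714 = -41136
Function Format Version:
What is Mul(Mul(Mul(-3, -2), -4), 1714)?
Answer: -41136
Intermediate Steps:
Mul(Mul(Mul(-3, -2), -4), 1714) = Mul(Mul(6, -4), 1714) = Mul(-24, 1714) = -41136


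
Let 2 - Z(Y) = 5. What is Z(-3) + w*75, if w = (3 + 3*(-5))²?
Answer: 10797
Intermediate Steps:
Z(Y) = -3 (Z(Y) = 2 - 1*5 = 2 - 5 = -3)
w = 144 (w = (3 - 15)² = (-12)² = 144)
Z(-3) + w*75 = -3 + 144*75 = -3 + 10800 = 10797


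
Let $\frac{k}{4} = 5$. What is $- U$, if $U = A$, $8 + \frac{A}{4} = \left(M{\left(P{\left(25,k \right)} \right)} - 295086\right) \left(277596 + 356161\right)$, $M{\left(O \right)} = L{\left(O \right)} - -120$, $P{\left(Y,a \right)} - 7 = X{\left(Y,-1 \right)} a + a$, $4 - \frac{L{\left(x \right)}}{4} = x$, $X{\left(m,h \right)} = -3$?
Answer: $747371884936$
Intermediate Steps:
$k = 20$ ($k = 4 \cdot 5 = 20$)
$L{\left(x \right)} = 16 - 4 x$
$P{\left(Y,a \right)} = 7 - 2 a$ ($P{\left(Y,a \right)} = 7 + \left(- 3 a + a\right) = 7 - 2 a$)
$M{\left(O \right)} = 136 - 4 O$ ($M{\left(O \right)} = \left(16 - 4 O\right) - -120 = \left(16 - 4 O\right) + 120 = 136 - 4 O$)
$A = -747371884936$ ($A = -32 + 4 \left(\left(136 - 4 \left(7 - 40\right)\right) - 295086\right) \left(277596 + 356161\right) = -32 + 4 \left(\left(136 - 4 \left(7 - 40\right)\right) - 295086\right) 633757 = -32 + 4 \left(\left(136 - -132\right) - 295086\right) 633757 = -32 + 4 \left(\left(136 + 132\right) - 295086\right) 633757 = -32 + 4 \left(268 - 295086\right) 633757 = -32 + 4 \left(\left(-294818\right) 633757\right) = -32 + 4 \left(-186842971226\right) = -32 - 747371884904 = -747371884936$)
$U = -747371884936$
$- U = \left(-1\right) \left(-747371884936\right) = 747371884936$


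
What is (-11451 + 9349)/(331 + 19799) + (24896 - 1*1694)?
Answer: 233527079/10065 ≈ 23202.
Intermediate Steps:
(-11451 + 9349)/(331 + 19799) + (24896 - 1*1694) = -2102/20130 + (24896 - 1694) = -2102*1/20130 + 23202 = -1051/10065 + 23202 = 233527079/10065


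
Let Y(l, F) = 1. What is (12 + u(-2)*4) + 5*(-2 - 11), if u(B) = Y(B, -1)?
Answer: -49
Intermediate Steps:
u(B) = 1
(12 + u(-2)*4) + 5*(-2 - 11) = (12 + 1*4) + 5*(-2 - 11) = (12 + 4) + 5*(-13) = 16 - 65 = -49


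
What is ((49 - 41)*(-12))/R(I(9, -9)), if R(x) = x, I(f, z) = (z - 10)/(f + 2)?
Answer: 1056/19 ≈ 55.579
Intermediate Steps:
I(f, z) = (-10 + z)/(2 + f)
((49 - 41)*(-12))/R(I(9, -9)) = ((49 - 41)*(-12))/(((-10 - 9)/(2 + 9))) = (8*(-12))/((-19/11)) = -96/((1/11)*(-19)) = -96/(-19/11) = -96*(-11/19) = 1056/19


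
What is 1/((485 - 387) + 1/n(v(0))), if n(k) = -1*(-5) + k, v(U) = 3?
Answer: 8/785 ≈ 0.010191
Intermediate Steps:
n(k) = 5 + k
1/((485 - 387) + 1/n(v(0))) = 1/((485 - 387) + 1/(5 + 3)) = 1/(98 + 1/8) = 1/(98 + ⅛) = 1/(785/8) = 8/785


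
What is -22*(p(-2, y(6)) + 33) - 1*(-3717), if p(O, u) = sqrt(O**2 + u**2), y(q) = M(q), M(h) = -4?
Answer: 2991 - 44*sqrt(5) ≈ 2892.6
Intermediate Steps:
y(q) = -4
-22*(p(-2, y(6)) + 33) - 1*(-3717) = -22*(sqrt((-2)**2 + (-4)**2) + 33) - 1*(-3717) = -22*(sqrt(4 + 16) + 33) + 3717 = -22*(sqrt(20) + 33) + 3717 = -22*(2*sqrt(5) + 33) + 3717 = -22*(33 + 2*sqrt(5)) + 3717 = (-726 - 44*sqrt(5)) + 3717 = 2991 - 44*sqrt(5)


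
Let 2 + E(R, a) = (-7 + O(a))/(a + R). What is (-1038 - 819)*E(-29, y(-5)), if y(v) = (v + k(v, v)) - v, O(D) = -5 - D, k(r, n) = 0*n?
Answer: 85422/29 ≈ 2945.6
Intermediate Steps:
k(r, n) = 0
y(v) = 0 (y(v) = (v + 0) - v = v - v = 0)
E(R, a) = -2 + (-12 - a)/(R + a) (E(R, a) = -2 + (-7 + (-5 - a))/(a + R) = -2 + (-12 - a)/(R + a))
(-1038 - 819)*E(-29, y(-5)) = (-1038 - 819)*((-12 - 3*0 - 2*(-29))/(-29 + 0)) = -1857*(-12 + 0 + 58)/(-29) = -(-1857)*46/29 = -1857*(-46/29) = 85422/29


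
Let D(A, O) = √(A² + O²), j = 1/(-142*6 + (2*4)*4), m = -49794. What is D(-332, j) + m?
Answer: -49794 + √74114617601/820 ≈ -49462.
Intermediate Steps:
j = -1/820 (j = 1/(-852 + 8*4) = 1/(-852 + 32) = 1/(-820) = -1/820 ≈ -0.0012195)
D(-332, j) + m = √((-332)² + (-1/820)²) - 49794 = √(110224 + 1/672400) - 49794 = √(74114617601/672400) - 49794 = √74114617601/820 - 49794 = -49794 + √74114617601/820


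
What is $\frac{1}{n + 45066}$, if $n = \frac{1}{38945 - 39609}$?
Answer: $\frac{664}{29923823} \approx 2.219 \cdot 10^{-5}$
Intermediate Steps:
$n = - \frac{1}{664}$ ($n = \frac{1}{-664} = - \frac{1}{664} \approx -0.001506$)
$\frac{1}{n + 45066} = \frac{1}{- \frac{1}{664} + 45066} = \frac{1}{\frac{29923823}{664}} = \frac{664}{29923823}$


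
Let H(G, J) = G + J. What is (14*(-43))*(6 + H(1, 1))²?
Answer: -38528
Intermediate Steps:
(14*(-43))*(6 + H(1, 1))² = (14*(-43))*(6 + (1 + 1))² = -602*(6 + 2)² = -602*8² = -602*64 = -38528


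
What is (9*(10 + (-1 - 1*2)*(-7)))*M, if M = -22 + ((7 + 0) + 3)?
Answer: -3348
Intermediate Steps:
M = -12 (M = -22 + (7 + 3) = -22 + 10 = -12)
(9*(10 + (-1 - 1*2)*(-7)))*M = (9*(10 + (-1 - 1*2)*(-7)))*(-12) = (9*(10 + (-1 - 2)*(-7)))*(-12) = (9*(10 - 3*(-7)))*(-12) = (9*(10 + 21))*(-12) = (9*31)*(-12) = 279*(-12) = -3348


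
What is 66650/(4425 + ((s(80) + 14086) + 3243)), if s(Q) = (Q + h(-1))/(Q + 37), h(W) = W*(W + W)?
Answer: 155961/50906 ≈ 3.0637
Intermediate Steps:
h(W) = 2*W² (h(W) = W*(2*W) = 2*W²)
s(Q) = (2 + Q)/(37 + Q) (s(Q) = (Q + 2*(-1)²)/(Q + 37) = (Q + 2*1)/(37 + Q) = (Q + 2)/(37 + Q) = (2 + Q)/(37 + Q))
66650/(4425 + ((s(80) + 14086) + 3243)) = 66650/(4425 + (((2 + 80)/(37 + 80) + 14086) + 3243)) = 66650/(4425 + ((82/117 + 14086) + 3243)) = 66650/(4425 + (1648144/117 + 3243)) = 66650/(4425 + 2027575/117) = 66650/(2545300/117) = 66650*(117/2545300) = 155961/50906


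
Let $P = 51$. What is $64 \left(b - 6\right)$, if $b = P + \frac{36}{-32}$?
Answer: $2808$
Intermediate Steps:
$b = \frac{399}{8}$ ($b = 51 + \frac{36}{-32} = 51 + 36 \left(- \frac{1}{32}\right) = 51 - \frac{9}{8} = \frac{399}{8} \approx 49.875$)
$64 \left(b - 6\right) = 64 \left(\frac{399}{8} - 6\right) = 64 \cdot \frac{351}{8} = 2808$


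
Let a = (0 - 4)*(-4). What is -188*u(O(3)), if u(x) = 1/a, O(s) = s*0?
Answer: -47/4 ≈ -11.750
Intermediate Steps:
a = 16 (a = -4*(-4) = 16)
O(s) = 0
u(x) = 1/16
-188*u(O(3)) = -188*1/16 = -47/4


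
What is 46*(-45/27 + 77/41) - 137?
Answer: -15655/123 ≈ -127.28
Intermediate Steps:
46*(-45/27 + 77/41) - 137 = 46*(-45*1/27 + 77*(1/41)) - 137 = 46*(-5/3 + 77/41) - 137 = 46*(26/123) - 137 = 1196/123 - 137 = -15655/123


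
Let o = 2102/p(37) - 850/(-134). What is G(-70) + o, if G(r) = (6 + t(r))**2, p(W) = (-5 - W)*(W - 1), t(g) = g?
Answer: 207721475/50652 ≈ 4101.0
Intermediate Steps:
p(W) = (-1 + W)*(-5 - W) (p(W) = (-5 - W)*(-1 + W) = (-1 + W)*(-5 - W))
G(r) = (6 + r)**2
o = 250883/50652 (o = 2102/(5 - 1*37**2 - 4*37) - 850/(-134) = 2102/(5 - 1*1369 - 148) - 850*(-1/134) = 2102/(5 - 1369 - 148) + 425/67 = 2102/(-1512) + 425/67 = 2102*(-1/1512) + 425/67 = -1051/756 + 425/67 = 250883/50652 ≈ 4.9531)
G(-70) + o = (6 - 70)**2 + 250883/50652 = (-64)**2 + 250883/50652 = 4096 + 250883/50652 = 207721475/50652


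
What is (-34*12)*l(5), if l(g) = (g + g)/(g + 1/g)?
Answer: -10200/13 ≈ -784.62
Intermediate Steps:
l(g) = 2*g/(g + 1/g) (l(g) = (2*g)/(g + 1/g) = 2*g/(g + 1/g))
(-34*12)*l(5) = (-34*12)*(2*5**2/(1 + 5**2)) = -816*25/(1 + 25) = -816*25/26 = -408*25/13 = -10200/13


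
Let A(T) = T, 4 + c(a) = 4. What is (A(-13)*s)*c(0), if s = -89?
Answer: 0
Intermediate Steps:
c(a) = 0 (c(a) = -4 + 4 = 0)
(A(-13)*s)*c(0) = -13*(-89)*0 = 1157*0 = 0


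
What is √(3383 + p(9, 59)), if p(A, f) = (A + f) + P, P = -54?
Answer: √3397 ≈ 58.284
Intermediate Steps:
p(A, f) = -54 + A + f (p(A, f) = (A + f) - 54 = -54 + A + f)
√(3383 + p(9, 59)) = √(3383 + (-54 + 9 + 59)) = √(3383 + 14) = √3397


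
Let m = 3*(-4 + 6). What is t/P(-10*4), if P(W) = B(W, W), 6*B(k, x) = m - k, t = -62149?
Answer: -186447/23 ≈ -8106.4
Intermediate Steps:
m = 6 (m = 3*2 = 6)
B(k, x) = 1 - k/6 (B(k, x) = (6 - k)/6 = 1 - k/6)
P(W) = 1 - W/6
t/P(-10*4) = -62149/(1 - (-5)*4/3) = -62149/(1 - ⅙*(-40)) = -62149/(1 + 20/3) = -62149/23/3 = -62149*3/23 = -186447/23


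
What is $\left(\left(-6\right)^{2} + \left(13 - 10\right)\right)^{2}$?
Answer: $1521$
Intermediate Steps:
$\left(\left(-6\right)^{2} + \left(13 - 10\right)\right)^{2} = \left(36 + 3\right)^{2} = 39^{2} = 1521$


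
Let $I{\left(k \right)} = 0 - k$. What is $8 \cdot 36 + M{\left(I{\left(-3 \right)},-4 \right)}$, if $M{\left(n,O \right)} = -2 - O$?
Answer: $290$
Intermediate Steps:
$I{\left(k \right)} = - k$
$8 \cdot 36 + M{\left(I{\left(-3 \right)},-4 \right)} = 8 \cdot 36 - -2 = 288 + \left(-2 + 4\right) = 288 + 2 = 290$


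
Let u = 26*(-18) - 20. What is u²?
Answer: 238144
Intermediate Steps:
u = -488 (u = -468 - 20 = -488)
u² = (-488)² = 238144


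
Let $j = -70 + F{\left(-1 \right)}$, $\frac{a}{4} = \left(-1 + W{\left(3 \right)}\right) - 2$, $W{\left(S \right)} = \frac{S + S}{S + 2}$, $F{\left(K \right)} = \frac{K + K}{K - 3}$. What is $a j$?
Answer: $\frac{2502}{5} \approx 500.4$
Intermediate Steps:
$F{\left(K \right)} = \frac{2 K}{-3 + K}$
$W{\left(S \right)} = \frac{2 S}{2 + S}$
$a = - \frac{36}{5}$ ($a = 4 \left(\left(-1 + 2 \cdot 3 \frac{1}{2 + 3}\right) - 2\right) = 4 \left(\left(-1 + 2 \cdot 3 \cdot \frac{1}{5}\right) - 2\right) = 4 \left(\left(-1 + \frac{6}{5}\right) - 2\right) = 4 \left(\frac{1}{5} - 2\right) = 4 \left(- \frac{9}{5}\right) = - \frac{36}{5} \approx -7.2$)
$j = - \frac{139}{2}$ ($j = -70 + 2 \left(-1\right) \frac{1}{-3 - 1} = -70 + 2 \left(-1\right) \frac{1}{-4} = -70 + 2 \left(-1\right) \left(- \frac{1}{4}\right) = -70 + \frac{1}{2} = - \frac{139}{2} \approx -69.5$)
$a j = \left(- \frac{36}{5}\right) \left(- \frac{139}{2}\right) = \frac{2502}{5}$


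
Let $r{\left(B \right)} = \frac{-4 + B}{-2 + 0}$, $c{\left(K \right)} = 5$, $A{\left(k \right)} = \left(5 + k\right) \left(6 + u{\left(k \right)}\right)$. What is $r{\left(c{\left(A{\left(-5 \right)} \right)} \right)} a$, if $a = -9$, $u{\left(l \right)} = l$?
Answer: $\frac{9}{2} \approx 4.5$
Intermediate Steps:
$A{\left(k \right)} = \left(5 + k\right) \left(6 + k\right)$
$r{\left(B \right)} = 2 - \frac{B}{2}$ ($r{\left(B \right)} = \frac{-4 + B}{-2} = \left(-4 + B\right) \left(- \frac{1}{2}\right) = 2 - \frac{B}{2}$)
$r{\left(c{\left(A{\left(-5 \right)} \right)} \right)} a = \left(2 - \frac{5}{2}\right) \left(-9\right) = \left(- \frac{1}{2}\right) \left(-9\right) = \frac{9}{2}$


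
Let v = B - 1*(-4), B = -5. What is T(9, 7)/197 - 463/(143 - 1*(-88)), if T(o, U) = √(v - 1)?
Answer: -463/231 + I*√2/197 ≈ -2.0043 + 0.0071787*I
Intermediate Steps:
v = -1 (v = -5 - 1*(-4) = -5 + 4 = -1)
T(o, U) = I*√2 (T(o, U) = √(-1 - 1) = √(-2) = I*√2)
T(9, 7)/197 - 463/(143 - 1*(-88)) = (I*√2)/197 - 463/(143 - 1*(-88)) = (I*√2)*(1/197) - 463/(143 + 88) = I*√2/197 - 463/231 = -463/231 + I*√2/197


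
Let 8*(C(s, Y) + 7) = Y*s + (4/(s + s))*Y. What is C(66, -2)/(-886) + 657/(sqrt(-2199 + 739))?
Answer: 3103/116952 - 9*I*sqrt(365)/10 ≈ 0.026532 - 17.194*I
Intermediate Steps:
C(s, Y) = -7 + Y/(4*s) + Y*s/8 (C(s, Y) = -7 + (Y*s + (4/(s + s))*Y)/8 = -7 + (Y*s + (4/((2*s)))*Y)/8 = -7 + (Y*s + (4*(1/(2*s)))*Y)/8 = -7 + (Y*s + (2/s)*Y)/8 = -7 + (Y*s + 2*Y/s)/8 = -7 + (Y/(4*s) + Y*s/8) = -7 + Y/(4*s) + Y*s/8)
C(66, -2)/(-886) + 657/(sqrt(-2199 + 739)) = (-7 + (1/4)*(-2)/66 + (1/8)*(-2)*66)/(-886) + 657/(sqrt(-2199 + 739)) = (-7 + (1/4)*(-2)*(1/66) - 33/2)*(-1/886) + 657/(sqrt(-1460)) = (-7 - 1/132 - 33/2)*(-1/886) + 657/((2*I*sqrt(365))) = -3103/132*(-1/886) + 657*(-I*sqrt(365)/730) = 3103/116952 - 9*I*sqrt(365)/10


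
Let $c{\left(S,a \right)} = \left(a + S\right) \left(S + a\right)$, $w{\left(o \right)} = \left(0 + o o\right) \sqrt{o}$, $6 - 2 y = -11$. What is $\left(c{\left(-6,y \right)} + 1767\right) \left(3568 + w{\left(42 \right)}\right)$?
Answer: $6326956 + 3128013 \sqrt{42} \approx 2.6599 \cdot 10^{7}$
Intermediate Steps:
$y = \frac{17}{2}$ ($y = 3 - - \frac{11}{2} = 3 + \frac{11}{2} = \frac{17}{2} \approx 8.5$)
$w{\left(o \right)} = o^{\frac{5}{2}}$ ($w{\left(o \right)} = \left(0 + o^{2}\right) \sqrt{o} = o^{2} \sqrt{o} = o^{\frac{5}{2}}$)
$c{\left(S,a \right)} = \left(S + a\right)^{2}$ ($c{\left(S,a \right)} = \left(S + a\right) \left(S + a\right) = \left(S + a\right)^{2}$)
$\left(c{\left(-6,y \right)} + 1767\right) \left(3568 + w{\left(42 \right)}\right) = \left(\left(-6 + \frac{17}{2}\right)^{2} + 1767\right) \left(3568 + 42^{\frac{5}{2}}\right) = \left(\left(\frac{5}{2}\right)^{2} + 1767\right) \left(3568 + 1764 \sqrt{42}\right) = \left(\frac{25}{4} + 1767\right) \left(3568 + 1764 \sqrt{42}\right) = \frac{7093 \left(3568 + 1764 \sqrt{42}\right)}{4} = 6326956 + 3128013 \sqrt{42}$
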